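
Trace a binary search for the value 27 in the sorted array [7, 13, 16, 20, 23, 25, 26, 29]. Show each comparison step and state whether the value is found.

Binary search for 27 in [7, 13, 16, 20, 23, 25, 26, 29]:

lo=0, hi=7, mid=3, arr[mid]=20 -> 20 < 27, search right half
lo=4, hi=7, mid=5, arr[mid]=25 -> 25 < 27, search right half
lo=6, hi=7, mid=6, arr[mid]=26 -> 26 < 27, search right half
lo=7, hi=7, mid=7, arr[mid]=29 -> 29 > 27, search left half
lo=7 > hi=6, target 27 not found

Binary search determines that 27 is not in the array after 4 comparisons. The search space was exhausted without finding the target.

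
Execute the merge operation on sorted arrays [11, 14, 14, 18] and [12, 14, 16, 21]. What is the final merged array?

Merging process:

Compare 11 vs 12: take 11 from left. Merged: [11]
Compare 14 vs 12: take 12 from right. Merged: [11, 12]
Compare 14 vs 14: take 14 from left. Merged: [11, 12, 14]
Compare 14 vs 14: take 14 from left. Merged: [11, 12, 14, 14]
Compare 18 vs 14: take 14 from right. Merged: [11, 12, 14, 14, 14]
Compare 18 vs 16: take 16 from right. Merged: [11, 12, 14, 14, 14, 16]
Compare 18 vs 21: take 18 from left. Merged: [11, 12, 14, 14, 14, 16, 18]
Append remaining from right: [21]. Merged: [11, 12, 14, 14, 14, 16, 18, 21]

Final merged array: [11, 12, 14, 14, 14, 16, 18, 21]
Total comparisons: 7

The merged array is [11, 12, 14, 14, 14, 16, 18, 21], requiring 7 comparisons. The merge step runs in O(n) time where n is the total number of elements.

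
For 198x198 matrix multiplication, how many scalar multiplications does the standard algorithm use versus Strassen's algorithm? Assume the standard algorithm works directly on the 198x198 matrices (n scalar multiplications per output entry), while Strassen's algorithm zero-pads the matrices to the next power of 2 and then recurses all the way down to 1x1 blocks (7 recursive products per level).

Matrix multiplication for 198x198 matrices:

Strassen's algorithm requires power-of-2 dimensions. Pad 198x198 to 256x256 (next power of 2).

Standard algorithm: 198^3 = 7762392 multiplications
Strassen's algorithm: 7^(log2(256)) = 7^8 = 5764801 multiplications
Savings: 7762392 - 5764801 = 1997591 multiplications

Standard: 7762392 multiplications (198^3). Strassen: 5764801 multiplications (7^8, after padding to 256x256). Strassen reduces 8 recursive multiplications to 7 at each level.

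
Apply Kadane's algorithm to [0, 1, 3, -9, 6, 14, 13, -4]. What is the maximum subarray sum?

Using Kadane's algorithm on [0, 1, 3, -9, 6, 14, 13, -4]:

Scanning through the array:
Position 1 (value 1): max_ending_here = 1, max_so_far = 1
Position 2 (value 3): max_ending_here = 4, max_so_far = 4
Position 3 (value -9): max_ending_here = -5, max_so_far = 4
Position 4 (value 6): max_ending_here = 6, max_so_far = 6
Position 5 (value 14): max_ending_here = 20, max_so_far = 20
Position 6 (value 13): max_ending_here = 33, max_so_far = 33
Position 7 (value -4): max_ending_here = 29, max_so_far = 33

Maximum subarray: [6, 14, 13]
Maximum sum: 33

The maximum subarray is [6, 14, 13] with sum 33. This subarray runs from index 4 to index 6.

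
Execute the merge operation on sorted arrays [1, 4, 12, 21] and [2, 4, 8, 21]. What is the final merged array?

Merging process:

Compare 1 vs 2: take 1 from left. Merged: [1]
Compare 4 vs 2: take 2 from right. Merged: [1, 2]
Compare 4 vs 4: take 4 from left. Merged: [1, 2, 4]
Compare 12 vs 4: take 4 from right. Merged: [1, 2, 4, 4]
Compare 12 vs 8: take 8 from right. Merged: [1, 2, 4, 4, 8]
Compare 12 vs 21: take 12 from left. Merged: [1, 2, 4, 4, 8, 12]
Compare 21 vs 21: take 21 from left. Merged: [1, 2, 4, 4, 8, 12, 21]
Append remaining from right: [21]. Merged: [1, 2, 4, 4, 8, 12, 21, 21]

Final merged array: [1, 2, 4, 4, 8, 12, 21, 21]
Total comparisons: 7

The merged array is [1, 2, 4, 4, 8, 12, 21, 21], requiring 7 comparisons. The merge step runs in O(n) time where n is the total number of elements.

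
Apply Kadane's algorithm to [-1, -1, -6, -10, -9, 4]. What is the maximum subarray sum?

Using Kadane's algorithm on [-1, -1, -6, -10, -9, 4]:

Scanning through the array:
Position 1 (value -1): max_ending_here = -1, max_so_far = -1
Position 2 (value -6): max_ending_here = -6, max_so_far = -1
Position 3 (value -10): max_ending_here = -10, max_so_far = -1
Position 4 (value -9): max_ending_here = -9, max_so_far = -1
Position 5 (value 4): max_ending_here = 4, max_so_far = 4

Maximum subarray: [4]
Maximum sum: 4

The maximum subarray is [4] with sum 4. This subarray runs from index 5 to index 5.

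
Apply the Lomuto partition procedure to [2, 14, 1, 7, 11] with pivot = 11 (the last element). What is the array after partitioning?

Lomuto partition with pivot = 11:

Initial array: [2, 14, 1, 7, 11]

arr[0]=2 <= 11: swap with position 0, array becomes [2, 14, 1, 7, 11]
arr[1]=14 > 11: no swap
arr[2]=1 <= 11: swap with position 1, array becomes [2, 1, 14, 7, 11]
arr[3]=7 <= 11: swap with position 2, array becomes [2, 1, 7, 14, 11]

Place pivot at position 3: [2, 1, 7, 11, 14]
Pivot position: 3

After partitioning with pivot 11, the array becomes [2, 1, 7, 11, 14]. The pivot is placed at index 3. All elements to the left of the pivot are <= 11, and all elements to the right are > 11.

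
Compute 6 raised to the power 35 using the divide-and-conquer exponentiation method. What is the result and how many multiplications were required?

Computing 6^35 by squaring (build up from 6^1; each line after the first costs one multiplication):

6^1 = 6
6^2 = (6^1)^2 = 6^2 = 36
6^4 = (6^2)^2 = 36^2 = 1296
6^8 = (6^4)^2 = 1296^2 = 1679616
6^16 = (6^8)^2 = 1679616^2 = 2821109907456
6^17 = 6 * 6^16 = 6 * 2821109907456 = 16926659444736
6^34 = (6^17)^2 = 16926659444736^2 = 286511799958070431838109696
6^35 = 6 * 6^34 = 6 * 286511799958070431838109696 = 1719070799748422591028658176

Result: 1719070799748422591028658176
Multiplications needed: 7 (7 lines after 6^1)

6^35 = 1719070799748422591028658176. Using exponentiation by squaring, this requires 7 multiplications. The key idea: if the exponent is even, square the half-power; if odd, multiply by the base once.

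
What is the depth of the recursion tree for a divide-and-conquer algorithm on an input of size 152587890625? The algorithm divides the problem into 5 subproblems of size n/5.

For divide and conquer with division factor 5:

Problem sizes at each level:
Level 0: 152587890625
Level 1: 30517578125
Level 2: 6103515625
Level 3: 1220703125
Level 4: 244140625
Level 5: 48828125
Level 6: 9765625
Level 7: 1953125
Level 8: 390625
Level 9: 78125
Level 10: 15625
Level 11: 3125
Level 12: 625
Level 13: 125
Level 14: 25
Level 15: 5
Level 16: 1

The root is level 0 and the size-1 base case is level 16 (the tree spans levels 0 through 16, i.e. 17 levels counting the root), so the depth is the number of divisions: log_5(152587890625) = 16

The recursion tree depth is log_5(152587890625) = 16. At each level, the problem size is divided by 5, so it takes 16 divisions to reduce to a base case of size 1. The algorithm makes 5 recursive calls at each level.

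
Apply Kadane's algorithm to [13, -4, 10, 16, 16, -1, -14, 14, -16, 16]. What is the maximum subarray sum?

Using Kadane's algorithm on [13, -4, 10, 16, 16, -1, -14, 14, -16, 16]:

Scanning through the array:
Position 1 (value -4): max_ending_here = 9, max_so_far = 13
Position 2 (value 10): max_ending_here = 19, max_so_far = 19
Position 3 (value 16): max_ending_here = 35, max_so_far = 35
Position 4 (value 16): max_ending_here = 51, max_so_far = 51
Position 5 (value -1): max_ending_here = 50, max_so_far = 51
Position 6 (value -14): max_ending_here = 36, max_so_far = 51
Position 7 (value 14): max_ending_here = 50, max_so_far = 51
Position 8 (value -16): max_ending_here = 34, max_so_far = 51
Position 9 (value 16): max_ending_here = 50, max_so_far = 51

Maximum subarray: [13, -4, 10, 16, 16]
Maximum sum: 51

The maximum subarray is [13, -4, 10, 16, 16] with sum 51. This subarray runs from index 0 to index 4.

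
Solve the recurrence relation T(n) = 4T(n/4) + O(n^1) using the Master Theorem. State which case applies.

Master Theorem for T(n) = 4T(n/4) + O(n^1):

a = 4, b = 4, c = 1
log_b(a) = log_4(4) = 1.0000

Case 2: c = 1 = log_4(4) = 1.0000
T(n) = O(n^1 log n) = O(n log n)

For T(n) = 4T(n/4) + O(n^1): log_4(4) = 1.0000. This is Case 2 of the Master Theorem (c = log_b(a), equal work at all levels), giving O(n log n).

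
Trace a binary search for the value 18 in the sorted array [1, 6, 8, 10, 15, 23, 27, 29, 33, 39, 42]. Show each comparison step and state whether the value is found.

Binary search for 18 in [1, 6, 8, 10, 15, 23, 27, 29, 33, 39, 42]:

lo=0, hi=10, mid=5, arr[mid]=23 -> 23 > 18, search left half
lo=0, hi=4, mid=2, arr[mid]=8 -> 8 < 18, search right half
lo=3, hi=4, mid=3, arr[mid]=10 -> 10 < 18, search right half
lo=4, hi=4, mid=4, arr[mid]=15 -> 15 < 18, search right half
lo=5 > hi=4, target 18 not found

Binary search determines that 18 is not in the array after 4 comparisons. The search space was exhausted without finding the target.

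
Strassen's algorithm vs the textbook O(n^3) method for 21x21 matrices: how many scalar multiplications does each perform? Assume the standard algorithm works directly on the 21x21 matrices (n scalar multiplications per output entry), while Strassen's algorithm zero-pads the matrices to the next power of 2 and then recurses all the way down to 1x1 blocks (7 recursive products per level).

Matrix multiplication for 21x21 matrices:

Strassen's algorithm requires power-of-2 dimensions. Pad 21x21 to 32x32 (next power of 2).

Standard algorithm: 21^3 = 9261 multiplications
Strassen's algorithm: 7^(log2(32)) = 7^5 = 16807 multiplications
Difference: 9261 - 16807 = -7546 (Strassen uses MORE here due to padding overhead — for small or just-over-power-of-2 n, padding can outweigh the per-level savings)

Standard: 9261 multiplications (21^3). Strassen: 16807 multiplications (7^5, after padding to 32x32). Strassen reduces 8 recursive multiplications to 7 at each level.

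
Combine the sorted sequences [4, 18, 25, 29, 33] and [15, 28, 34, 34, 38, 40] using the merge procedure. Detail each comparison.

Merging process:

Compare 4 vs 15: take 4 from left. Merged: [4]
Compare 18 vs 15: take 15 from right. Merged: [4, 15]
Compare 18 vs 28: take 18 from left. Merged: [4, 15, 18]
Compare 25 vs 28: take 25 from left. Merged: [4, 15, 18, 25]
Compare 29 vs 28: take 28 from right. Merged: [4, 15, 18, 25, 28]
Compare 29 vs 34: take 29 from left. Merged: [4, 15, 18, 25, 28, 29]
Compare 33 vs 34: take 33 from left. Merged: [4, 15, 18, 25, 28, 29, 33]
Append remaining from right: [34, 34, 38, 40]. Merged: [4, 15, 18, 25, 28, 29, 33, 34, 34, 38, 40]

Final merged array: [4, 15, 18, 25, 28, 29, 33, 34, 34, 38, 40]
Total comparisons: 7

The merged array is [4, 15, 18, 25, 28, 29, 33, 34, 34, 38, 40], requiring 7 comparisons. The merge step runs in O(n) time where n is the total number of elements.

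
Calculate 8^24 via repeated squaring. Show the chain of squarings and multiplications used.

Computing 8^24 by squaring (build up from 8^1; each line after the first costs one multiplication):

8^1 = 8
8^2 = (8^1)^2 = 8^2 = 64
8^3 = 8 * 8^2 = 8 * 64 = 512
8^6 = (8^3)^2 = 512^2 = 262144
8^12 = (8^6)^2 = 262144^2 = 68719476736
8^24 = (8^12)^2 = 68719476736^2 = 4722366482869645213696

Result: 4722366482869645213696
Multiplications needed: 5 (5 lines after 8^1)

8^24 = 4722366482869645213696. Using exponentiation by squaring, this requires 5 multiplications. The key idea: if the exponent is even, square the half-power; if odd, multiply by the base once.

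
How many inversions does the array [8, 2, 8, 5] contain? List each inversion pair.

Finding inversions in [8, 2, 8, 5]:

(0, 1): arr[0]=8 > arr[1]=2
(0, 3): arr[0]=8 > arr[3]=5
(2, 3): arr[2]=8 > arr[3]=5

Total inversions: 3

The array has 3 inversion(s): (0,1), (0,3), (2,3). Each pair (i,j) satisfies i < j and arr[i] > arr[j].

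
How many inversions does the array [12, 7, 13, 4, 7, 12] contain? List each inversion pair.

Finding inversions in [12, 7, 13, 4, 7, 12]:

(0, 1): arr[0]=12 > arr[1]=7
(0, 3): arr[0]=12 > arr[3]=4
(0, 4): arr[0]=12 > arr[4]=7
(1, 3): arr[1]=7 > arr[3]=4
(2, 3): arr[2]=13 > arr[3]=4
(2, 4): arr[2]=13 > arr[4]=7
(2, 5): arr[2]=13 > arr[5]=12

Total inversions: 7

The array has 7 inversion(s): (0,1), (0,3), (0,4), (1,3), (2,3), (2,4), (2,5). Each pair (i,j) satisfies i < j and arr[i] > arr[j].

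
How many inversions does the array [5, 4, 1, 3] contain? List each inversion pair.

Finding inversions in [5, 4, 1, 3]:

(0, 1): arr[0]=5 > arr[1]=4
(0, 2): arr[0]=5 > arr[2]=1
(0, 3): arr[0]=5 > arr[3]=3
(1, 2): arr[1]=4 > arr[2]=1
(1, 3): arr[1]=4 > arr[3]=3

Total inversions: 5

The array has 5 inversion(s): (0,1), (0,2), (0,3), (1,2), (1,3). Each pair (i,j) satisfies i < j and arr[i] > arr[j].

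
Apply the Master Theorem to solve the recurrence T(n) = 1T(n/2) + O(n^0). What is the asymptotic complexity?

Master Theorem for T(n) = 1T(n/2) + O(n^0):

a = 1, b = 2, c = 0
log_b(a) = log_2(1) = 0.0000

Case 2: c = 0 = log_2(1) = 0.0000
T(n) = O(n^0 log n) = O(log n)

For T(n) = 1T(n/2) + O(n^0): log_2(1) = 0.0000. This is Case 2 of the Master Theorem (c = log_b(a), equal work at all levels), giving O(log n).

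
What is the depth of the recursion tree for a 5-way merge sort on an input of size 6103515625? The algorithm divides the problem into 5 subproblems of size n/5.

For divide and conquer with division factor 5:

Problem sizes at each level:
Level 0: 6103515625
Level 1: 1220703125
Level 2: 244140625
Level 3: 48828125
Level 4: 9765625
Level 5: 1953125
Level 6: 390625
Level 7: 78125
Level 8: 15625
Level 9: 3125
Level 10: 625
Level 11: 125
Level 12: 25
Level 13: 5
Level 14: 1

The root is level 0 and the size-1 base case is level 14 (the tree spans levels 0 through 14, i.e. 15 levels counting the root), so the depth is the number of divisions: log_5(6103515625) = 14

The recursion tree depth is log_5(6103515625) = 14. At each level, the problem size is divided by 5, so it takes 14 divisions to reduce to a base case of size 1. The algorithm makes 5 recursive calls at each level.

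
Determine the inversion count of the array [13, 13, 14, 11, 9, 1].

Finding inversions in [13, 13, 14, 11, 9, 1]:

(0, 3): arr[0]=13 > arr[3]=11
(0, 4): arr[0]=13 > arr[4]=9
(0, 5): arr[0]=13 > arr[5]=1
(1, 3): arr[1]=13 > arr[3]=11
(1, 4): arr[1]=13 > arr[4]=9
(1, 5): arr[1]=13 > arr[5]=1
(2, 3): arr[2]=14 > arr[3]=11
(2, 4): arr[2]=14 > arr[4]=9
(2, 5): arr[2]=14 > arr[5]=1
(3, 4): arr[3]=11 > arr[4]=9
(3, 5): arr[3]=11 > arr[5]=1
(4, 5): arr[4]=9 > arr[5]=1

Total inversions: 12

The array has 12 inversion(s): (0,3), (0,4), (0,5), (1,3), (1,4), (1,5), (2,3), (2,4), (2,5), (3,4), (3,5), (4,5). Each pair (i,j) satisfies i < j and arr[i] > arr[j].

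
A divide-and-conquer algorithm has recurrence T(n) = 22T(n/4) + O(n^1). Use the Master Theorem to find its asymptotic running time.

Master Theorem for T(n) = 22T(n/4) + O(n^1):

a = 22, b = 4, c = 1
log_b(a) = log_4(22) = 2.2297

Case 1: c = 1 < log_4(22) = 2.2297
T(n) = O(n^(log_4 22))

For T(n) = 22T(n/4) + O(n^1): log_4(22) = 2.2297. This is Case 1 of the Master Theorem (c < log_b(a), work dominated by leaves), giving O(n^(log_4 22)).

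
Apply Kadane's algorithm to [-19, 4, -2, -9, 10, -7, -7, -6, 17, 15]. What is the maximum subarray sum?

Using Kadane's algorithm on [-19, 4, -2, -9, 10, -7, -7, -6, 17, 15]:

Scanning through the array:
Position 1 (value 4): max_ending_here = 4, max_so_far = 4
Position 2 (value -2): max_ending_here = 2, max_so_far = 4
Position 3 (value -9): max_ending_here = -7, max_so_far = 4
Position 4 (value 10): max_ending_here = 10, max_so_far = 10
Position 5 (value -7): max_ending_here = 3, max_so_far = 10
Position 6 (value -7): max_ending_here = -4, max_so_far = 10
Position 7 (value -6): max_ending_here = -6, max_so_far = 10
Position 8 (value 17): max_ending_here = 17, max_so_far = 17
Position 9 (value 15): max_ending_here = 32, max_so_far = 32

Maximum subarray: [17, 15]
Maximum sum: 32

The maximum subarray is [17, 15] with sum 32. This subarray runs from index 8 to index 9.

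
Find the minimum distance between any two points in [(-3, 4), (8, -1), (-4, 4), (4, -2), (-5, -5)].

Computing all pairwise distances among 5 points:

d((-3, 4), (8, -1)) = 12.083
d((-3, 4), (-4, 4)) = 1.0 <-- minimum
d((-3, 4), (4, -2)) = 9.2195
d((-3, 4), (-5, -5)) = 9.2195
d((8, -1), (-4, 4)) = 13.0
d((8, -1), (4, -2)) = 4.1231
d((8, -1), (-5, -5)) = 13.6015
d((-4, 4), (4, -2)) = 10.0
d((-4, 4), (-5, -5)) = 9.0554
d((4, -2), (-5, -5)) = 9.4868

Closest pair: (-3, 4) and (-4, 4) with distance 1.0

The closest pair is (-3, 4) and (-4, 4) with Euclidean distance 1.0. For 5 points, brute-force pairwise comparison is shown above. For large n, the divide-and-conquer algorithm (sort by x, recurse on halves, check the dividing strip) achieves O(n log n).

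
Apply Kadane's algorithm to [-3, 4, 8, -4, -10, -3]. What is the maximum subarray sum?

Using Kadane's algorithm on [-3, 4, 8, -4, -10, -3]:

Scanning through the array:
Position 1 (value 4): max_ending_here = 4, max_so_far = 4
Position 2 (value 8): max_ending_here = 12, max_so_far = 12
Position 3 (value -4): max_ending_here = 8, max_so_far = 12
Position 4 (value -10): max_ending_here = -2, max_so_far = 12
Position 5 (value -3): max_ending_here = -3, max_so_far = 12

Maximum subarray: [4, 8]
Maximum sum: 12

The maximum subarray is [4, 8] with sum 12. This subarray runs from index 1 to index 2.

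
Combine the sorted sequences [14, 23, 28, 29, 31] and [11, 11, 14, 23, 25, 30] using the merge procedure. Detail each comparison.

Merging process:

Compare 14 vs 11: take 11 from right. Merged: [11]
Compare 14 vs 11: take 11 from right. Merged: [11, 11]
Compare 14 vs 14: take 14 from left. Merged: [11, 11, 14]
Compare 23 vs 14: take 14 from right. Merged: [11, 11, 14, 14]
Compare 23 vs 23: take 23 from left. Merged: [11, 11, 14, 14, 23]
Compare 28 vs 23: take 23 from right. Merged: [11, 11, 14, 14, 23, 23]
Compare 28 vs 25: take 25 from right. Merged: [11, 11, 14, 14, 23, 23, 25]
Compare 28 vs 30: take 28 from left. Merged: [11, 11, 14, 14, 23, 23, 25, 28]
Compare 29 vs 30: take 29 from left. Merged: [11, 11, 14, 14, 23, 23, 25, 28, 29]
Compare 31 vs 30: take 30 from right. Merged: [11, 11, 14, 14, 23, 23, 25, 28, 29, 30]
Append remaining from left: [31]. Merged: [11, 11, 14, 14, 23, 23, 25, 28, 29, 30, 31]

Final merged array: [11, 11, 14, 14, 23, 23, 25, 28, 29, 30, 31]
Total comparisons: 10

The merged array is [11, 11, 14, 14, 23, 23, 25, 28, 29, 30, 31], requiring 10 comparisons. The merge step runs in O(n) time where n is the total number of elements.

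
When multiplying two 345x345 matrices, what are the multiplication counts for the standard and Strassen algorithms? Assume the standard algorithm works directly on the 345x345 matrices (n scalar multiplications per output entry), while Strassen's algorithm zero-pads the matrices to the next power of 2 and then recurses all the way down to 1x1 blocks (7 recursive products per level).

Matrix multiplication for 345x345 matrices:

Strassen's algorithm requires power-of-2 dimensions. Pad 345x345 to 512x512 (next power of 2).

Standard algorithm: 345^3 = 41063625 multiplications
Strassen's algorithm: 7^(log2(512)) = 7^9 = 40353607 multiplications
Savings: 41063625 - 40353607 = 710018 multiplications

Standard: 41063625 multiplications (345^3). Strassen: 40353607 multiplications (7^9, after padding to 512x512). Strassen reduces 8 recursive multiplications to 7 at each level.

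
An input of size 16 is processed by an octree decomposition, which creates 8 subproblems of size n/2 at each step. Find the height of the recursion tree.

For divide and conquer with division factor 2:

Problem sizes at each level:
Level 0: 16
Level 1: 8
Level 2: 4
Level 3: 2
Level 4: 1

The root is level 0 and the size-1 base case is level 4 (the tree spans levels 0 through 4, i.e. 5 levels counting the root), so the depth is the number of divisions: log_2(16) = 4

The recursion tree depth is log_2(16) = 4. At each level, the problem size is divided by 2, so it takes 4 divisions to reduce to a base case of size 1. The algorithm makes 8 recursive calls at each level.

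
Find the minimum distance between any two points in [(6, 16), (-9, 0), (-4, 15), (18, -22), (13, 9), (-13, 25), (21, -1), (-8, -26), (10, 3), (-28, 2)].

Computing all pairwise distances among 10 points:

d((6, 16), (-9, 0)) = 21.9317
d((6, 16), (-4, 15)) = 10.0499
d((6, 16), (18, -22)) = 39.8497
d((6, 16), (13, 9)) = 9.8995
d((6, 16), (-13, 25)) = 21.0238
d((6, 16), (21, -1)) = 22.6716
d((6, 16), (-8, -26)) = 44.2719
d((6, 16), (10, 3)) = 13.6015
d((6, 16), (-28, 2)) = 36.7696
d((-9, 0), (-4, 15)) = 15.8114
d((-9, 0), (18, -22)) = 34.8281
d((-9, 0), (13, 9)) = 23.7697
d((-9, 0), (-13, 25)) = 25.318
d((-9, 0), (21, -1)) = 30.0167
d((-9, 0), (-8, -26)) = 26.0192
d((-9, 0), (10, 3)) = 19.2354
d((-9, 0), (-28, 2)) = 19.105
d((-4, 15), (18, -22)) = 43.0465
d((-4, 15), (13, 9)) = 18.0278
d((-4, 15), (-13, 25)) = 13.4536
d((-4, 15), (21, -1)) = 29.6816
d((-4, 15), (-8, -26)) = 41.1947
d((-4, 15), (10, 3)) = 18.4391
d((-4, 15), (-28, 2)) = 27.2947
d((18, -22), (13, 9)) = 31.4006
d((18, -22), (-13, 25)) = 56.3028
d((18, -22), (21, -1)) = 21.2132
d((18, -22), (-8, -26)) = 26.3059
d((18, -22), (10, 3)) = 26.2488
d((18, -22), (-28, 2)) = 51.8845
d((13, 9), (-13, 25)) = 30.5287
d((13, 9), (21, -1)) = 12.8062
d((13, 9), (-8, -26)) = 40.8167
d((13, 9), (10, 3)) = 6.7082 <-- minimum
d((13, 9), (-28, 2)) = 41.5933
d((-13, 25), (21, -1)) = 42.8019
d((-13, 25), (-8, -26)) = 51.2445
d((-13, 25), (10, 3)) = 31.8277
d((-13, 25), (-28, 2)) = 27.4591
d((21, -1), (-8, -26)) = 38.2884
d((21, -1), (10, 3)) = 11.7047
d((21, -1), (-28, 2)) = 49.0918
d((-8, -26), (10, 3)) = 34.1321
d((-8, -26), (-28, 2)) = 34.4093
d((10, 3), (-28, 2)) = 38.0132

Closest pair: (13, 9) and (10, 3) with distance 6.7082

The closest pair is (13, 9) and (10, 3) with Euclidean distance 6.7082. For 10 points, brute-force pairwise comparison is shown above. For large n, the divide-and-conquer algorithm (sort by x, recurse on halves, check the dividing strip) achieves O(n log n).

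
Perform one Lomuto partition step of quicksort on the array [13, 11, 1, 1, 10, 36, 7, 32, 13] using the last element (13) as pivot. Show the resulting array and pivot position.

Lomuto partition with pivot = 13:

Initial array: [13, 11, 1, 1, 10, 36, 7, 32, 13]

arr[0]=13 <= 13: swap with position 0, array becomes [13, 11, 1, 1, 10, 36, 7, 32, 13]
arr[1]=11 <= 13: swap with position 1, array becomes [13, 11, 1, 1, 10, 36, 7, 32, 13]
arr[2]=1 <= 13: swap with position 2, array becomes [13, 11, 1, 1, 10, 36, 7, 32, 13]
arr[3]=1 <= 13: swap with position 3, array becomes [13, 11, 1, 1, 10, 36, 7, 32, 13]
arr[4]=10 <= 13: swap with position 4, array becomes [13, 11, 1, 1, 10, 36, 7, 32, 13]
arr[5]=36 > 13: no swap
arr[6]=7 <= 13: swap with position 5, array becomes [13, 11, 1, 1, 10, 7, 36, 32, 13]
arr[7]=32 > 13: no swap

Place pivot at position 6: [13, 11, 1, 1, 10, 7, 13, 32, 36]
Pivot position: 6

After partitioning with pivot 13, the array becomes [13, 11, 1, 1, 10, 7, 13, 32, 36]. The pivot is placed at index 6. All elements to the left of the pivot are <= 13, and all elements to the right are > 13.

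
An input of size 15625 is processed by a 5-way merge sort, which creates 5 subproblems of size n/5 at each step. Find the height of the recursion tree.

For divide and conquer with division factor 5:

Problem sizes at each level:
Level 0: 15625
Level 1: 3125
Level 2: 625
Level 3: 125
Level 4: 25
Level 5: 5
Level 6: 1

The root is level 0 and the size-1 base case is level 6 (the tree spans levels 0 through 6, i.e. 7 levels counting the root), so the depth is the number of divisions: log_5(15625) = 6

The recursion tree depth is log_5(15625) = 6. At each level, the problem size is divided by 5, so it takes 6 divisions to reduce to a base case of size 1. The algorithm makes 5 recursive calls at each level.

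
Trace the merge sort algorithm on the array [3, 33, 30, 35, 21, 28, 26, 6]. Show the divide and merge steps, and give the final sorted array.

Merge sort trace:

Split: [3, 33, 30, 35, 21, 28, 26, 6] -> [3, 33, 30, 35] and [21, 28, 26, 6]
  Split: [3, 33, 30, 35] -> [3, 33] and [30, 35]
    Split: [3, 33] -> [3] and [33]
    Merge: [3] + [33] -> [3, 33]
    Split: [30, 35] -> [30] and [35]
    Merge: [30] + [35] -> [30, 35]
  Merge: [3, 33] + [30, 35] -> [3, 30, 33, 35]
  Split: [21, 28, 26, 6] -> [21, 28] and [26, 6]
    Split: [21, 28] -> [21] and [28]
    Merge: [21] + [28] -> [21, 28]
    Split: [26, 6] -> [26] and [6]
    Merge: [26] + [6] -> [6, 26]
  Merge: [21, 28] + [6, 26] -> [6, 21, 26, 28]
Merge: [3, 30, 33, 35] + [6, 21, 26, 28] -> [3, 6, 21, 26, 28, 30, 33, 35]

Final sorted array: [3, 6, 21, 26, 28, 30, 33, 35]

The merge sort proceeds by recursively splitting the array and merging sorted halves.
After all merges, the sorted array is [3, 6, 21, 26, 28, 30, 33, 35].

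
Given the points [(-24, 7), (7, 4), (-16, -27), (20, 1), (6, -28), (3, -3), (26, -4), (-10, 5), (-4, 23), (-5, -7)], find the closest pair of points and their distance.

Computing all pairwise distances among 10 points:

d((-24, 7), (7, 4)) = 31.1448
d((-24, 7), (-16, -27)) = 34.9285
d((-24, 7), (20, 1)) = 44.4072
d((-24, 7), (6, -28)) = 46.0977
d((-24, 7), (3, -3)) = 28.7924
d((-24, 7), (26, -4)) = 51.1957
d((-24, 7), (-10, 5)) = 14.1421
d((-24, 7), (-4, 23)) = 25.6125
d((-24, 7), (-5, -7)) = 23.6008
d((7, 4), (-16, -27)) = 38.6005
d((7, 4), (20, 1)) = 13.3417
d((7, 4), (6, -28)) = 32.0156
d((7, 4), (3, -3)) = 8.0623
d((7, 4), (26, -4)) = 20.6155
d((7, 4), (-10, 5)) = 17.0294
d((7, 4), (-4, 23)) = 21.9545
d((7, 4), (-5, -7)) = 16.2788
d((-16, -27), (20, 1)) = 45.607
d((-16, -27), (6, -28)) = 22.0227
d((-16, -27), (3, -3)) = 30.6105
d((-16, -27), (26, -4)) = 47.8853
d((-16, -27), (-10, 5)) = 32.5576
d((-16, -27), (-4, 23)) = 51.4198
d((-16, -27), (-5, -7)) = 22.8254
d((20, 1), (6, -28)) = 32.2025
d((20, 1), (3, -3)) = 17.4642
d((20, 1), (26, -4)) = 7.8102 <-- minimum
d((20, 1), (-10, 5)) = 30.2655
d((20, 1), (-4, 23)) = 32.5576
d((20, 1), (-5, -7)) = 26.2488
d((6, -28), (3, -3)) = 25.1794
d((6, -28), (26, -4)) = 31.241
d((6, -28), (-10, 5)) = 36.6742
d((6, -28), (-4, 23)) = 51.9711
d((6, -28), (-5, -7)) = 23.7065
d((3, -3), (26, -4)) = 23.0217
d((3, -3), (-10, 5)) = 15.2643
d((3, -3), (-4, 23)) = 26.9258
d((3, -3), (-5, -7)) = 8.9443
d((26, -4), (-10, 5)) = 37.108
d((26, -4), (-4, 23)) = 40.3609
d((26, -4), (-5, -7)) = 31.1448
d((-10, 5), (-4, 23)) = 18.9737
d((-10, 5), (-5, -7)) = 13.0
d((-4, 23), (-5, -7)) = 30.0167

Closest pair: (20, 1) and (26, -4) with distance 7.8102

The closest pair is (20, 1) and (26, -4) with Euclidean distance 7.8102. For 10 points, brute-force pairwise comparison is shown above. For large n, the divide-and-conquer algorithm (sort by x, recurse on halves, check the dividing strip) achieves O(n log n).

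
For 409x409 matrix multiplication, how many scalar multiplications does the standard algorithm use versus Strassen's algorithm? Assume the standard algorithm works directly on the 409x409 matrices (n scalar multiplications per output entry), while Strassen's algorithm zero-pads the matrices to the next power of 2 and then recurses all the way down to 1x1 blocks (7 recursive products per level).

Matrix multiplication for 409x409 matrices:

Strassen's algorithm requires power-of-2 dimensions. Pad 409x409 to 512x512 (next power of 2).

Standard algorithm: 409^3 = 68417929 multiplications
Strassen's algorithm: 7^(log2(512)) = 7^9 = 40353607 multiplications
Savings: 68417929 - 40353607 = 28064322 multiplications

Standard: 68417929 multiplications (409^3). Strassen: 40353607 multiplications (7^9, after padding to 512x512). Strassen reduces 8 recursive multiplications to 7 at each level.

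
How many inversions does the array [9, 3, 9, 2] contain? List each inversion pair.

Finding inversions in [9, 3, 9, 2]:

(0, 1): arr[0]=9 > arr[1]=3
(0, 3): arr[0]=9 > arr[3]=2
(1, 3): arr[1]=3 > arr[3]=2
(2, 3): arr[2]=9 > arr[3]=2

Total inversions: 4

The array has 4 inversion(s): (0,1), (0,3), (1,3), (2,3). Each pair (i,j) satisfies i < j and arr[i] > arr[j].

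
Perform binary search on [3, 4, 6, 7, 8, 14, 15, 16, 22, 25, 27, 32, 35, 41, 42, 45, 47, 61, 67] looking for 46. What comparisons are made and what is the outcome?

Binary search for 46 in [3, 4, 6, 7, 8, 14, 15, 16, 22, 25, 27, 32, 35, 41, 42, 45, 47, 61, 67]:

lo=0, hi=18, mid=9, arr[mid]=25 -> 25 < 46, search right half
lo=10, hi=18, mid=14, arr[mid]=42 -> 42 < 46, search right half
lo=15, hi=18, mid=16, arr[mid]=47 -> 47 > 46, search left half
lo=15, hi=15, mid=15, arr[mid]=45 -> 45 < 46, search right half
lo=16 > hi=15, target 46 not found

Binary search determines that 46 is not in the array after 4 comparisons. The search space was exhausted without finding the target.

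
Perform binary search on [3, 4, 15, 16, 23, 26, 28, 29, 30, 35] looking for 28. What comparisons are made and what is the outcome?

Binary search for 28 in [3, 4, 15, 16, 23, 26, 28, 29, 30, 35]:

lo=0, hi=9, mid=4, arr[mid]=23 -> 23 < 28, search right half
lo=5, hi=9, mid=7, arr[mid]=29 -> 29 > 28, search left half
lo=5, hi=6, mid=5, arr[mid]=26 -> 26 < 28, search right half
lo=6, hi=6, mid=6, arr[mid]=28 -> Found target at index 6!

Binary search finds 28 at index 6 after 4 comparisons. The search repeatedly halves the search space by comparing with the middle element.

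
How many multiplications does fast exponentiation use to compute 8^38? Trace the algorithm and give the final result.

Computing 8^38 by squaring (build up from 8^1; each line after the first costs one multiplication):

8^1 = 8
8^2 = (8^1)^2 = 8^2 = 64
8^4 = (8^2)^2 = 64^2 = 4096
8^8 = (8^4)^2 = 4096^2 = 16777216
8^9 = 8 * 8^8 = 8 * 16777216 = 134217728
8^18 = (8^9)^2 = 134217728^2 = 18014398509481984
8^19 = 8 * 8^18 = 8 * 18014398509481984 = 144115188075855872
8^38 = (8^19)^2 = 144115188075855872^2 = 20769187434139310514121985316880384

Result: 20769187434139310514121985316880384
Multiplications needed: 7 (7 lines after 8^1)

8^38 = 20769187434139310514121985316880384. Using exponentiation by squaring, this requires 7 multiplications. The key idea: if the exponent is even, square the half-power; if odd, multiply by the base once.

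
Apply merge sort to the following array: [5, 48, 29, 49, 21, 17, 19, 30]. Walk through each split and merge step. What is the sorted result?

Merge sort trace:

Split: [5, 48, 29, 49, 21, 17, 19, 30] -> [5, 48, 29, 49] and [21, 17, 19, 30]
  Split: [5, 48, 29, 49] -> [5, 48] and [29, 49]
    Split: [5, 48] -> [5] and [48]
    Merge: [5] + [48] -> [5, 48]
    Split: [29, 49] -> [29] and [49]
    Merge: [29] + [49] -> [29, 49]
  Merge: [5, 48] + [29, 49] -> [5, 29, 48, 49]
  Split: [21, 17, 19, 30] -> [21, 17] and [19, 30]
    Split: [21, 17] -> [21] and [17]
    Merge: [21] + [17] -> [17, 21]
    Split: [19, 30] -> [19] and [30]
    Merge: [19] + [30] -> [19, 30]
  Merge: [17, 21] + [19, 30] -> [17, 19, 21, 30]
Merge: [5, 29, 48, 49] + [17, 19, 21, 30] -> [5, 17, 19, 21, 29, 30, 48, 49]

Final sorted array: [5, 17, 19, 21, 29, 30, 48, 49]

The merge sort proceeds by recursively splitting the array and merging sorted halves.
After all merges, the sorted array is [5, 17, 19, 21, 29, 30, 48, 49].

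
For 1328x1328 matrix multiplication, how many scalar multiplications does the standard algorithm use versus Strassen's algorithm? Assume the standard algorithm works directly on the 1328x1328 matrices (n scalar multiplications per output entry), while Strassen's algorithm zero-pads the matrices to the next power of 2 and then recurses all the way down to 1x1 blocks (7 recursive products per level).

Matrix multiplication for 1328x1328 matrices:

Strassen's algorithm requires power-of-2 dimensions. Pad 1328x1328 to 2048x2048 (next power of 2).

Standard algorithm: 1328^3 = 2342039552 multiplications
Strassen's algorithm: 7^(log2(2048)) = 7^11 = 1977326743 multiplications
Savings: 2342039552 - 1977326743 = 364712809 multiplications

Standard: 2342039552 multiplications (1328^3). Strassen: 1977326743 multiplications (7^11, after padding to 2048x2048). Strassen reduces 8 recursive multiplications to 7 at each level.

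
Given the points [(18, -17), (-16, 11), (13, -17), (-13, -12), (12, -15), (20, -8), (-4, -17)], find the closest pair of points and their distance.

Computing all pairwise distances among 7 points:

d((18, -17), (-16, 11)) = 44.0454
d((18, -17), (13, -17)) = 5.0
d((18, -17), (-13, -12)) = 31.4006
d((18, -17), (12, -15)) = 6.3246
d((18, -17), (20, -8)) = 9.2195
d((18, -17), (-4, -17)) = 22.0
d((-16, 11), (13, -17)) = 40.3113
d((-16, 11), (-13, -12)) = 23.1948
d((-16, 11), (12, -15)) = 38.2099
d((-16, 11), (20, -8)) = 40.7063
d((-16, 11), (-4, -17)) = 30.4631
d((13, -17), (-13, -12)) = 26.4764
d((13, -17), (12, -15)) = 2.2361 <-- minimum
d((13, -17), (20, -8)) = 11.4018
d((13, -17), (-4, -17)) = 17.0
d((-13, -12), (12, -15)) = 25.1794
d((-13, -12), (20, -8)) = 33.2415
d((-13, -12), (-4, -17)) = 10.2956
d((12, -15), (20, -8)) = 10.6301
d((12, -15), (-4, -17)) = 16.1245
d((20, -8), (-4, -17)) = 25.632

Closest pair: (13, -17) and (12, -15) with distance 2.2361

The closest pair is (13, -17) and (12, -15) with Euclidean distance 2.2361. For 7 points, brute-force pairwise comparison is shown above. For large n, the divide-and-conquer algorithm (sort by x, recurse on halves, check the dividing strip) achieves O(n log n).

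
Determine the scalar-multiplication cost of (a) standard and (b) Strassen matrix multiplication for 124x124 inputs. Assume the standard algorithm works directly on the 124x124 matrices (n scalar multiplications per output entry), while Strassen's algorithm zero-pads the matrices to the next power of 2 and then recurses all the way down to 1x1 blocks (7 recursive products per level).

Matrix multiplication for 124x124 matrices:

Strassen's algorithm requires power-of-2 dimensions. Pad 124x124 to 128x128 (next power of 2).

Standard algorithm: 124^3 = 1906624 multiplications
Strassen's algorithm: 7^(log2(128)) = 7^7 = 823543 multiplications
Savings: 1906624 - 823543 = 1083081 multiplications

Standard: 1906624 multiplications (124^3). Strassen: 823543 multiplications (7^7, after padding to 128x128). Strassen reduces 8 recursive multiplications to 7 at each level.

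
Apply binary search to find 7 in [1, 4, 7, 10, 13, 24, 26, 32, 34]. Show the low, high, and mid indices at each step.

Binary search for 7 in [1, 4, 7, 10, 13, 24, 26, 32, 34]:

lo=0, hi=8, mid=4, arr[mid]=13 -> 13 > 7, search left half
lo=0, hi=3, mid=1, arr[mid]=4 -> 4 < 7, search right half
lo=2, hi=3, mid=2, arr[mid]=7 -> Found target at index 2!

Binary search finds 7 at index 2 after 3 comparisons. The search repeatedly halves the search space by comparing with the middle element.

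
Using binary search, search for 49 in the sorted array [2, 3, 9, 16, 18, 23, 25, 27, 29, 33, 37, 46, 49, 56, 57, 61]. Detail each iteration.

Binary search for 49 in [2, 3, 9, 16, 18, 23, 25, 27, 29, 33, 37, 46, 49, 56, 57, 61]:

lo=0, hi=15, mid=7, arr[mid]=27 -> 27 < 49, search right half
lo=8, hi=15, mid=11, arr[mid]=46 -> 46 < 49, search right half
lo=12, hi=15, mid=13, arr[mid]=56 -> 56 > 49, search left half
lo=12, hi=12, mid=12, arr[mid]=49 -> Found target at index 12!

Binary search finds 49 at index 12 after 4 comparisons. The search repeatedly halves the search space by comparing with the middle element.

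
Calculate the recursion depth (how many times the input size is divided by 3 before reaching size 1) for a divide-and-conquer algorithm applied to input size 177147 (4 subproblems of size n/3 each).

For divide and conquer with division factor 3:

Problem sizes at each level:
Level 0: 177147
Level 1: 59049
Level 2: 19683
Level 3: 6561
Level 4: 2187
Level 5: 729
Level 6: 243
Level 7: 81
Level 8: 27
Level 9: 9
Level 10: 3
Level 11: 1

The root is level 0 and the size-1 base case is level 11 (the tree spans levels 0 through 11, i.e. 12 levels counting the root), so the depth is the number of divisions: log_3(177147) = 11

The recursion tree depth is log_3(177147) = 11. At each level, the problem size is divided by 3, so it takes 11 divisions to reduce to a base case of size 1. The algorithm makes 4 recursive calls at each level.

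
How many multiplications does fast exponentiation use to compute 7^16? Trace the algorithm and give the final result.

Computing 7^16 by squaring (build up from 7^1; each line after the first costs one multiplication):

7^1 = 7
7^2 = (7^1)^2 = 7^2 = 49
7^4 = (7^2)^2 = 49^2 = 2401
7^8 = (7^4)^2 = 2401^2 = 5764801
7^16 = (7^8)^2 = 5764801^2 = 33232930569601

Result: 33232930569601
Multiplications needed: 4 (4 lines after 7^1)

7^16 = 33232930569601. Using exponentiation by squaring, this requires 4 multiplications. The key idea: if the exponent is even, square the half-power; if odd, multiply by the base once.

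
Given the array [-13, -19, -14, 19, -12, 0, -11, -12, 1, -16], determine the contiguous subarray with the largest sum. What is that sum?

Using Kadane's algorithm on [-13, -19, -14, 19, -12, 0, -11, -12, 1, -16]:

Scanning through the array:
Position 1 (value -19): max_ending_here = -19, max_so_far = -13
Position 2 (value -14): max_ending_here = -14, max_so_far = -13
Position 3 (value 19): max_ending_here = 19, max_so_far = 19
Position 4 (value -12): max_ending_here = 7, max_so_far = 19
Position 5 (value 0): max_ending_here = 7, max_so_far = 19
Position 6 (value -11): max_ending_here = -4, max_so_far = 19
Position 7 (value -12): max_ending_here = -12, max_so_far = 19
Position 8 (value 1): max_ending_here = 1, max_so_far = 19
Position 9 (value -16): max_ending_here = -15, max_so_far = 19

Maximum subarray: [19]
Maximum sum: 19

The maximum subarray is [19] with sum 19. This subarray runs from index 3 to index 3.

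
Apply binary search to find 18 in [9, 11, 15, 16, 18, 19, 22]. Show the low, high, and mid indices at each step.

Binary search for 18 in [9, 11, 15, 16, 18, 19, 22]:

lo=0, hi=6, mid=3, arr[mid]=16 -> 16 < 18, search right half
lo=4, hi=6, mid=5, arr[mid]=19 -> 19 > 18, search left half
lo=4, hi=4, mid=4, arr[mid]=18 -> Found target at index 4!

Binary search finds 18 at index 4 after 3 comparisons. The search repeatedly halves the search space by comparing with the middle element.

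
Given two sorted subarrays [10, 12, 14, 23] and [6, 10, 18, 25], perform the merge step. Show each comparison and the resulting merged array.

Merging process:

Compare 10 vs 6: take 6 from right. Merged: [6]
Compare 10 vs 10: take 10 from left. Merged: [6, 10]
Compare 12 vs 10: take 10 from right. Merged: [6, 10, 10]
Compare 12 vs 18: take 12 from left. Merged: [6, 10, 10, 12]
Compare 14 vs 18: take 14 from left. Merged: [6, 10, 10, 12, 14]
Compare 23 vs 18: take 18 from right. Merged: [6, 10, 10, 12, 14, 18]
Compare 23 vs 25: take 23 from left. Merged: [6, 10, 10, 12, 14, 18, 23]
Append remaining from right: [25]. Merged: [6, 10, 10, 12, 14, 18, 23, 25]

Final merged array: [6, 10, 10, 12, 14, 18, 23, 25]
Total comparisons: 7

The merged array is [6, 10, 10, 12, 14, 18, 23, 25], requiring 7 comparisons. The merge step runs in O(n) time where n is the total number of elements.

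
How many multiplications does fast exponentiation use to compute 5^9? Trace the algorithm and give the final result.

Computing 5^9 by squaring (build up from 5^1; each line after the first costs one multiplication):

5^1 = 5
5^2 = (5^1)^2 = 5^2 = 25
5^4 = (5^2)^2 = 25^2 = 625
5^8 = (5^4)^2 = 625^2 = 390625
5^9 = 5 * 5^8 = 5 * 390625 = 1953125

Result: 1953125
Multiplications needed: 4 (4 lines after 5^1)

5^9 = 1953125. Using exponentiation by squaring, this requires 4 multiplications. The key idea: if the exponent is even, square the half-power; if odd, multiply by the base once.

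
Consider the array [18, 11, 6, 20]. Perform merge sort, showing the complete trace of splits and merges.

Merge sort trace:

Split: [18, 11, 6, 20] -> [18, 11] and [6, 20]
  Split: [18, 11] -> [18] and [11]
  Merge: [18] + [11] -> [11, 18]
  Split: [6, 20] -> [6] and [20]
  Merge: [6] + [20] -> [6, 20]
Merge: [11, 18] + [6, 20] -> [6, 11, 18, 20]

Final sorted array: [6, 11, 18, 20]

The merge sort proceeds by recursively splitting the array and merging sorted halves.
After all merges, the sorted array is [6, 11, 18, 20].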